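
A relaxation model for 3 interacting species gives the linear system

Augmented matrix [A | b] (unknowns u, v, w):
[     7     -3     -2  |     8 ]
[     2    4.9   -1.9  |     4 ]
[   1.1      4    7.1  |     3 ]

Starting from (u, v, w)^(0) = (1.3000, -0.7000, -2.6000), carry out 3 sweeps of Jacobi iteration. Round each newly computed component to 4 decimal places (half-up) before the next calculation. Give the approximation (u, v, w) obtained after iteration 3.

Iteration 1:
  u = (8 - (-3)·-0.7000 - (-2)·-2.6000) / (7) = 0.1000
  v = (4 - (2)·1.3000 - (-1.9)·-2.6000) / (4.9) = -0.7224
  w = (3 - (1.1)·1.3000 - (4)·-0.7000) / (7.1) = 0.6155
Iteration 2:
  u = (8 - (-3)·-0.7224 - (-2)·0.6155) / (7) = 1.0091
  v = (4 - (2)·0.1000 - (-1.9)·0.6155) / (4.9) = 1.0142
  w = (3 - (1.1)·0.1000 - (4)·-0.7224) / (7.1) = 0.8140
Iteration 3:
  u = (8 - (-3)·1.0142 - (-2)·0.8140) / (7) = 1.8101
  v = (4 - (2)·1.0091 - (-1.9)·0.8140) / (4.9) = 0.7201
  w = (3 - (1.1)·1.0091 - (4)·1.0142) / (7.1) = -0.3052

(1.8101, 0.7201, -0.3052)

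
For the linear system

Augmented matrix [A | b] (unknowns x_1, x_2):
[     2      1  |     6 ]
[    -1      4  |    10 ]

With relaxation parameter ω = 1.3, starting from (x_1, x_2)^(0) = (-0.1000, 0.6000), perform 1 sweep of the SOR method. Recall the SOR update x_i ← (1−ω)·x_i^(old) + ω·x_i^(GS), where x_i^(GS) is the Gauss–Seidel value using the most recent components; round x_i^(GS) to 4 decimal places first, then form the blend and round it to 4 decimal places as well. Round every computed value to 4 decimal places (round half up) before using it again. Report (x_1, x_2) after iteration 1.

(3.5400, 4.2205)

Iteration 1:
  x_1: GS value = (6 - (1)·0.6000) / (2) = 2.7000;  x_1 ← (1−ω)·-0.1000 + ω·2.7000 = 3.5400
  x_2: GS value = (10 - (-1)·3.5400) / (4) = 3.3850;  x_2 ← (1−ω)·0.6000 + ω·3.3850 = 4.2205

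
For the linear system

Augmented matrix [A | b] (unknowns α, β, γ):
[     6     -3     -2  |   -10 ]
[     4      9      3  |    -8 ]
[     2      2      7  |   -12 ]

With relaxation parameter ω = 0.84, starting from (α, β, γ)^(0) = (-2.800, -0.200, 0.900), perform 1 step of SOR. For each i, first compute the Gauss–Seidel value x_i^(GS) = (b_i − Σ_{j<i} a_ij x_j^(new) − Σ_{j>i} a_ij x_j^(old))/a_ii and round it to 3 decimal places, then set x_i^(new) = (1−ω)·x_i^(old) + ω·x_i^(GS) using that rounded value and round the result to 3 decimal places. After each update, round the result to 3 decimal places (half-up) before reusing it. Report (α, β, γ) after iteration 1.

Iteration 1:
  α: GS value = (-10 - (-3)·-0.200 - (-2)·0.900) / (6) = -1.467;  α ← (1−ω)·-2.800 + ω·-1.467 = -1.680
  β: GS value = (-8 - (4)·-1.680 - (3)·0.900) / (9) = -0.442;  β ← (1−ω)·-0.200 + ω·-0.442 = -0.403
  γ: GS value = (-12 - (2)·-1.680 - (2)·-0.403) / (7) = -1.119;  γ ← (1−ω)·0.900 + ω·-1.119 = -0.796

(-1.680, -0.403, -0.796)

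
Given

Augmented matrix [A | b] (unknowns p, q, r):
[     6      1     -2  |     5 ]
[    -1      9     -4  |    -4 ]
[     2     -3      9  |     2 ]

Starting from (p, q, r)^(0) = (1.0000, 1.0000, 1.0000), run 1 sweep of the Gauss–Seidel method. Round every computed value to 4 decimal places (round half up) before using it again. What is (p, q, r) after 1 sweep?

(1.0000, 0.1111, 0.0370)

Iteration 1:
  p = (5 - (1)·1.0000 - (-2)·1.0000) / (6) = 1.0000
  q = (-4 - (-1)·1.0000 - (-4)·1.0000) / (9) = 0.1111
  r = (2 - (2)·1.0000 - (-3)·0.1111) / (9) = 0.0370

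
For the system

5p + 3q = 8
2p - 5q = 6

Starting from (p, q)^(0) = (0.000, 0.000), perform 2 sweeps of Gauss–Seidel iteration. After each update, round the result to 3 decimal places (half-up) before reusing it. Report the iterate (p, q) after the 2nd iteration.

(1.936, -0.426)

Iteration 1:
  p = (8 - (3)·0.000) / (5) = 1.600
  q = (6 - (2)·1.600) / (-5) = -0.560
Iteration 2:
  p = (8 - (3)·-0.560) / (5) = 1.936
  q = (6 - (2)·1.936) / (-5) = -0.426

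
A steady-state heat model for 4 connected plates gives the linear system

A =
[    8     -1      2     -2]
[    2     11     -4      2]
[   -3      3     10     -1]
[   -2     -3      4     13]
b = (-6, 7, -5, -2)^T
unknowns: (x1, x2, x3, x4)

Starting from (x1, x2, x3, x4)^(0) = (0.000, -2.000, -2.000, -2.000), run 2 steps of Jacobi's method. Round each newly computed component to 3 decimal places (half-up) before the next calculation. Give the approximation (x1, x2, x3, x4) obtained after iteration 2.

(-0.691, 0.782, -0.882, -0.214)

Iteration 1:
  x1 = (-6 - (-1)·-2.000 - (2)·-2.000 - (-2)·-2.000) / (8) = -1.000
  x2 = (7 - (2)·0.000 - (-4)·-2.000 - (2)·-2.000) / (11) = 0.273
  x3 = (-5 - (-3)·0.000 - (3)·-2.000 - (-1)·-2.000) / (10) = -0.100
  x4 = (-2 - (-2)·0.000 - (-3)·-2.000 - (4)·-2.000) / (13) = 0.000
Iteration 2:
  x1 = (-6 - (-1)·0.273 - (2)·-0.100 - (-2)·0.000) / (8) = -0.691
  x2 = (7 - (2)·-1.000 - (-4)·-0.100 - (2)·0.000) / (11) = 0.782
  x3 = (-5 - (-3)·-1.000 - (3)·0.273 - (-1)·0.000) / (10) = -0.882
  x4 = (-2 - (-2)·-1.000 - (-3)·0.273 - (4)·-0.100) / (13) = -0.214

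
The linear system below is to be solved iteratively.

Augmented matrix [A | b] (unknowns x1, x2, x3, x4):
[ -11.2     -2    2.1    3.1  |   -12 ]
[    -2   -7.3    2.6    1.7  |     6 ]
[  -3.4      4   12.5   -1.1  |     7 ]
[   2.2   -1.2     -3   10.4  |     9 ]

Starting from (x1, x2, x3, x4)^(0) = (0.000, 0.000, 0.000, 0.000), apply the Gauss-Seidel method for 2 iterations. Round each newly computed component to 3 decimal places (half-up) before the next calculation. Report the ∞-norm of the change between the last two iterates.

0.664

Iteration 1:
  x1 = (-12 - (-2)·0.000 - (2.1)·0.000 - (3.1)·0.000) / (-11.2) = 1.071
  x2 = (6 - (-2)·1.071 - (2.6)·0.000 - (1.7)·0.000) / (-7.3) = -1.115
  x3 = (7 - (-3.4)·1.071 - (4)·-1.115 - (-1.1)·0.000) / (12.5) = 1.208
  x4 = (9 - (2.2)·1.071 - (-1.2)·-1.115 - (-3)·1.208) / (10.4) = 0.859
Iteration 2:
  x1 = (-12 - (-2)·-1.115 - (2.1)·1.208 - (3.1)·0.859) / (-11.2) = 1.735
  x2 = (6 - (-2)·1.735 - (2.6)·1.208 - (1.7)·0.859) / (-7.3) = -0.667
  x3 = (7 - (-3.4)·1.735 - (4)·-0.667 - (-1.1)·0.859) / (12.5) = 1.321
  x4 = (9 - (2.2)·1.735 - (-1.2)·-0.667 - (-3)·1.321) / (10.4) = 0.802
Change: (0.664, 0.448, 0.113, -0.057) → max |·| = 0.664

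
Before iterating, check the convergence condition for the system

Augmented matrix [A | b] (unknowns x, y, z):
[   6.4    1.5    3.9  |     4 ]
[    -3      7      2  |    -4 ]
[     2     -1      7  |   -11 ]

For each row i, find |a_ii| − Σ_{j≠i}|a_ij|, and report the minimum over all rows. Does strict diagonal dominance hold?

1

row 1: |6.4| − (1.5+3.9) = 1
row 2: |7| − (3+2) = 2
row 3: |7| − (2+1) = 4
minimum over rows = 1 → strictly diagonally dominant (convergence guaranteed)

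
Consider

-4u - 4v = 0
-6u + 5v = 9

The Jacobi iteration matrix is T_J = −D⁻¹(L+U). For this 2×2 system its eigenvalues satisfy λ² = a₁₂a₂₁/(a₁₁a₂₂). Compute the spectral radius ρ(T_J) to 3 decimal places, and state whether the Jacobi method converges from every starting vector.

a₁₂a₂₁/(a₁₁a₂₂) = (-4)·(-6) / ((-4)·(5)) = -1.200000
ρ = √|-1.200000| = √1.200000 = 1.095
ρ > 1, so Jacobi diverges

1.095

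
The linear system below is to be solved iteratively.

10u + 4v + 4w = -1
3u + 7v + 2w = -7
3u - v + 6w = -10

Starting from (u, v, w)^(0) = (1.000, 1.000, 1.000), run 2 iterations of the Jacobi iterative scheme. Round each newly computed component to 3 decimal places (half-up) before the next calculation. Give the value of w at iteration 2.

Iteration 1:
  u = (-1 - (4)·1.000 - (4)·1.000) / (10) = -0.900
  v = (-7 - (3)·1.000 - (2)·1.000) / (7) = -1.714
  w = (-10 - (3)·1.000 - (-1)·1.000) / (6) = -2.000
Iteration 2:
  u = (-1 - (4)·-1.714 - (4)·-2.000) / (10) = 1.386
  v = (-7 - (3)·-0.900 - (2)·-2.000) / (7) = -0.043
  w = (-10 - (3)·-0.900 - (-1)·-1.714) / (6) = -1.502

-1.502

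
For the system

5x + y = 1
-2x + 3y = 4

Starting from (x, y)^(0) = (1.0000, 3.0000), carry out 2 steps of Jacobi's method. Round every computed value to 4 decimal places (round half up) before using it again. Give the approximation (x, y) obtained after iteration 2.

Iteration 1:
  x = (1 - (1)·3.0000) / (5) = -0.4000
  y = (4 - (-2)·1.0000) / (3) = 2.0000
Iteration 2:
  x = (1 - (1)·2.0000) / (5) = -0.2000
  y = (4 - (-2)·-0.4000) / (3) = 1.0667

(-0.2000, 1.0667)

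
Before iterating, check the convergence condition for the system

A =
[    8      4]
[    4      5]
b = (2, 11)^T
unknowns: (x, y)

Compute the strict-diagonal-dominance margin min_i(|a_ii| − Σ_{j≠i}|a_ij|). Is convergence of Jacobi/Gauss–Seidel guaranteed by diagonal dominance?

1

row 1: |8| − (4) = 4
row 2: |5| − (4) = 1
minimum over rows = 1 → strictly diagonally dominant (convergence guaranteed)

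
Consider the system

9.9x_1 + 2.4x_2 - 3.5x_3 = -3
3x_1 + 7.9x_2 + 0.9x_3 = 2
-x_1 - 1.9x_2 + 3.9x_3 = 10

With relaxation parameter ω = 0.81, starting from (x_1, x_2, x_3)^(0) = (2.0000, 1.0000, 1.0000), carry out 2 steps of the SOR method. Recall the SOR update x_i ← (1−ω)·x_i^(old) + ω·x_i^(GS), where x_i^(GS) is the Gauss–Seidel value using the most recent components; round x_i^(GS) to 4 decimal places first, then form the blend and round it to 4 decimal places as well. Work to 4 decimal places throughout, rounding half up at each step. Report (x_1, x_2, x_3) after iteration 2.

(0.4403, -0.1080, 2.5829)

Iteration 1:
  x_1: GS value = (-3 - (2.4)·1.0000 - (-3.5)·1.0000) / (9.9) = -0.1919;  x_1 ← (1−ω)·2.0000 + ω·-0.1919 = 0.2246
  x_2: GS value = (2 - (3)·0.2246 - (0.9)·1.0000) / (7.9) = 0.0539;  x_2 ← (1−ω)·1.0000 + ω·0.0539 = 0.2337
  x_3: GS value = (10 - (-1)·0.2246 - (-1.9)·0.2337) / (3.9) = 2.7355;  x_3 ← (1−ω)·1.0000 + ω·2.7355 = 2.4058
Iteration 2:
  x_1: GS value = (-3 - (2.4)·0.2337 - (-3.5)·2.4058) / (9.9) = 0.4909;  x_1 ← (1−ω)·0.2246 + ω·0.4909 = 0.4403
  x_2: GS value = (2 - (3)·0.4403 - (0.9)·2.4058) / (7.9) = -0.1881;  x_2 ← (1−ω)·0.2337 + ω·-0.1881 = -0.1080
  x_3: GS value = (10 - (-1)·0.4403 - (-1.9)·-0.1080) / (3.9) = 2.6244;  x_3 ← (1−ω)·2.4058 + ω·2.6244 = 2.5829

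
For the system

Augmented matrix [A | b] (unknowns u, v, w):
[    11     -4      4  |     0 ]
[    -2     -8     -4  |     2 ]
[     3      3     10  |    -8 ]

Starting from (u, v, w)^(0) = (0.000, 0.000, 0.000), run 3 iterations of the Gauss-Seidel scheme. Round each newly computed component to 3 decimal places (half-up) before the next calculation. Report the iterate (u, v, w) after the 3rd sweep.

(0.343, 0.101, -0.933)

Iteration 1:
  u = (0 - (-4)·0.000 - (4)·0.000) / (11) = 0.000
  v = (2 - (-2)·0.000 - (-4)·0.000) / (-8) = -0.250
  w = (-8 - (3)·0.000 - (3)·-0.250) / (10) = -0.725
Iteration 2:
  u = (0 - (-4)·-0.250 - (4)·-0.725) / (11) = 0.173
  v = (2 - (-2)·0.173 - (-4)·-0.725) / (-8) = 0.069
  w = (-8 - (3)·0.173 - (3)·0.069) / (10) = -0.873
Iteration 3:
  u = (0 - (-4)·0.069 - (4)·-0.873) / (11) = 0.343
  v = (2 - (-2)·0.343 - (-4)·-0.873) / (-8) = 0.101
  w = (-8 - (3)·0.343 - (3)·0.101) / (10) = -0.933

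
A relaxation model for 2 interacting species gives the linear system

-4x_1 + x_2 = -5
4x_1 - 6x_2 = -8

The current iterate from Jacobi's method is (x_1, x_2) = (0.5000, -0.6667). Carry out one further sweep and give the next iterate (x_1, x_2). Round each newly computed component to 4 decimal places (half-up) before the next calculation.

(1.0833, 1.6667)

One sweep:
  x_1 = (-5 - (1)·-0.6667) / (-4) = 1.0833
  x_2 = (-8 - (4)·0.5000) / (-6) = 1.6667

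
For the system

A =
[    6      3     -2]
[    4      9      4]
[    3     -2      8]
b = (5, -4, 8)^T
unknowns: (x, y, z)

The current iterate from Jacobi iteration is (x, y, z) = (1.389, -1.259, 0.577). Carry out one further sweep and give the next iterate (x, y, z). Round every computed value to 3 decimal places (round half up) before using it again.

(1.655, -1.318, 0.164)

One sweep:
  x = (5 - (3)·-1.259 - (-2)·0.577) / (6) = 1.655
  y = (-4 - (4)·1.389 - (4)·0.577) / (9) = -1.318
  z = (8 - (3)·1.389 - (-2)·-1.259) / (8) = 0.164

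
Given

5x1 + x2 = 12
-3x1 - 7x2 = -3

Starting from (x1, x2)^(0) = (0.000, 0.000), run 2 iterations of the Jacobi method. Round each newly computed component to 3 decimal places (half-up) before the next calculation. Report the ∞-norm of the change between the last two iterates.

1.029

Iteration 1:
  x1 = (12 - (1)·0.000) / (5) = 2.400
  x2 = (-3 - (-3)·0.000) / (-7) = 0.429
Iteration 2:
  x1 = (12 - (1)·0.429) / (5) = 2.314
  x2 = (-3 - (-3)·2.400) / (-7) = -0.600
Change: (-0.086, -1.029) → max |·| = 1.029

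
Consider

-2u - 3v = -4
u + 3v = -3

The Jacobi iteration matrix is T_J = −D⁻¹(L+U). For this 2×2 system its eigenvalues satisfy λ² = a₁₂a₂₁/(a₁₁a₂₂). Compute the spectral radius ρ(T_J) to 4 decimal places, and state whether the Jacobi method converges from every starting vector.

a₁₂a₂₁/(a₁₁a₂₂) = (-3)·(1) / ((-2)·(3)) = 0.500000
ρ = √|0.500000| = √0.500000 = 0.7071
ρ < 1, so Jacobi converges

0.7071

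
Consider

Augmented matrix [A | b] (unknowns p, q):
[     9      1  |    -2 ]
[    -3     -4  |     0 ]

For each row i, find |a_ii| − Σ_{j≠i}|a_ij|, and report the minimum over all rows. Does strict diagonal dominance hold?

row 1: |9| − (1) = 8
row 2: |-4| − (3) = 1
minimum over rows = 1 → strictly diagonally dominant (convergence guaranteed)

1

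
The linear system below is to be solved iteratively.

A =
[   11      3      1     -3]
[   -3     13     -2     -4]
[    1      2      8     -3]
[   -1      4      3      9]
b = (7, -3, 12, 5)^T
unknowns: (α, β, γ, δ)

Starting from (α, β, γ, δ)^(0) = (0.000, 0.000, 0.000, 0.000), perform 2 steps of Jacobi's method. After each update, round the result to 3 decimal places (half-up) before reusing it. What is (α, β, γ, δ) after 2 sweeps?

Iteration 1:
  α = (7 - (3)·0.000 - (1)·0.000 - (-3)·0.000) / (11) = 0.636
  β = (-3 - (-3)·0.000 - (-2)·0.000 - (-4)·0.000) / (13) = -0.231
  γ = (12 - (1)·0.000 - (2)·0.000 - (-3)·0.000) / (8) = 1.500
  δ = (5 - (-1)·0.000 - (4)·0.000 - (3)·0.000) / (9) = 0.556
Iteration 2:
  α = (7 - (3)·-0.231 - (1)·1.500 - (-3)·0.556) / (11) = 0.715
  β = (-3 - (-3)·0.636 - (-2)·1.500 - (-4)·0.556) / (13) = 0.318
  γ = (12 - (1)·0.636 - (2)·-0.231 - (-3)·0.556) / (8) = 1.687
  δ = (5 - (-1)·0.636 - (4)·-0.231 - (3)·1.500) / (9) = 0.229

(0.715, 0.318, 1.687, 0.229)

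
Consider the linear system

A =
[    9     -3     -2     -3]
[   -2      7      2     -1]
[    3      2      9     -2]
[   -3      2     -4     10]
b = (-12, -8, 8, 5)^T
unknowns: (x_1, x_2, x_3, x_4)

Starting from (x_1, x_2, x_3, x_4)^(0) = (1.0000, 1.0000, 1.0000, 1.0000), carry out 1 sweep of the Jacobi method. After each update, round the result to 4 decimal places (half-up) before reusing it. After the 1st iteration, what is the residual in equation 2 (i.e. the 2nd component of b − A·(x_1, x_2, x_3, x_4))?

Iteration 1:
  x_1 = (-12 - (-3)·1.0000 - (-2)·1.0000 - (-3)·1.0000) / (9) = -0.4444
  x_2 = (-8 - (-2)·1.0000 - (2)·1.0000 - (-1)·1.0000) / (7) = -1.0000
  x_3 = (8 - (3)·1.0000 - (2)·1.0000 - (-2)·1.0000) / (9) = 0.5556
  x_4 = (5 - (-3)·1.0000 - (2)·1.0000 - (-4)·1.0000) / (10) = 1.0000
Residual b − A·x = (-6.8892, -2.0000, 8.3328, -2.1108)

-2.0000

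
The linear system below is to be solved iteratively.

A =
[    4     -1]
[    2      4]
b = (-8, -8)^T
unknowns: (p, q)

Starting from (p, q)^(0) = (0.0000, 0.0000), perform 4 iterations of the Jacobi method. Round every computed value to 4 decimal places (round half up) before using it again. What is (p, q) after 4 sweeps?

Iteration 1:
  p = (-8 - (-1)·0.0000) / (4) = -2.0000
  q = (-8 - (2)·0.0000) / (4) = -2.0000
Iteration 2:
  p = (-8 - (-1)·-2.0000) / (4) = -2.5000
  q = (-8 - (2)·-2.0000) / (4) = -1.0000
Iteration 3:
  p = (-8 - (-1)·-1.0000) / (4) = -2.2500
  q = (-8 - (2)·-2.5000) / (4) = -0.7500
Iteration 4:
  p = (-8 - (-1)·-0.7500) / (4) = -2.1875
  q = (-8 - (2)·-2.2500) / (4) = -0.8750

(-2.1875, -0.8750)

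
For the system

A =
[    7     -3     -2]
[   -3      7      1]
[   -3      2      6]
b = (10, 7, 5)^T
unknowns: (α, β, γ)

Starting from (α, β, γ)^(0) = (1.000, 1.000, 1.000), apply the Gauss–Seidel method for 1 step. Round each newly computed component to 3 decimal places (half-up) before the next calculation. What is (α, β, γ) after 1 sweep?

(2.143, 1.776, 1.313)

Iteration 1:
  α = (10 - (-3)·1.000 - (-2)·1.000) / (7) = 2.143
  β = (7 - (-3)·2.143 - (1)·1.000) / (7) = 1.776
  γ = (5 - (-3)·2.143 - (2)·1.776) / (6) = 1.313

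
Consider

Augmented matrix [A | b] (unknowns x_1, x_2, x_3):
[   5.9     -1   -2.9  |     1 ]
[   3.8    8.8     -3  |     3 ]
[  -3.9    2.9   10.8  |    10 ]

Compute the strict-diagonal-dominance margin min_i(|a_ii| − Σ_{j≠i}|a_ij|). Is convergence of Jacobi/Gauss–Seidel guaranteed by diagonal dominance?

row 1: |5.9| − (1+2.9) = 2
row 2: |8.8| − (3.8+3) = 2
row 3: |10.8| − (3.9+2.9) = 4
minimum over rows = 2 → strictly diagonally dominant (convergence guaranteed)

2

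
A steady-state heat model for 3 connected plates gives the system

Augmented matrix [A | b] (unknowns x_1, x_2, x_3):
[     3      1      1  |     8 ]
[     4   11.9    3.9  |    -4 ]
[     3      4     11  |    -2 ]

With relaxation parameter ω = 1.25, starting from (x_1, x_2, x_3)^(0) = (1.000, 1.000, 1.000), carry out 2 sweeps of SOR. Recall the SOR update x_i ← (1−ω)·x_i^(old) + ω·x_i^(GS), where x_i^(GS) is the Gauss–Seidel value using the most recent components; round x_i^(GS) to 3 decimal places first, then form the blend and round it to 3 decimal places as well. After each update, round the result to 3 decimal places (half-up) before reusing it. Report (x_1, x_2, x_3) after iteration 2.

Iteration 1:
  x_1: GS value = (8 - (1)·1.000 - (1)·1.000) / (3) = 2.000;  x_1 ← (1−ω)·1.000 + ω·2.000 = 2.250
  x_2: GS value = (-4 - (4)·2.250 - (3.9)·1.000) / (11.9) = -1.420;  x_2 ← (1−ω)·1.000 + ω·-1.420 = -2.025
  x_3: GS value = (-2 - (3)·2.250 - (4)·-2.025) / (11) = -0.059;  x_3 ← (1−ω)·1.000 + ω·-0.059 = -0.324
Iteration 2:
  x_1: GS value = (8 - (1)·-2.025 - (1)·-0.324) / (3) = 3.450;  x_1 ← (1−ω)·2.250 + ω·3.450 = 3.750
  x_2: GS value = (-4 - (4)·3.750 - (3.9)·-0.324) / (11.9) = -1.490;  x_2 ← (1−ω)·-2.025 + ω·-1.490 = -1.356
  x_3: GS value = (-2 - (3)·3.750 - (4)·-1.356) / (11) = -0.711;  x_3 ← (1−ω)·-0.324 + ω·-0.711 = -0.808

(3.750, -1.356, -0.808)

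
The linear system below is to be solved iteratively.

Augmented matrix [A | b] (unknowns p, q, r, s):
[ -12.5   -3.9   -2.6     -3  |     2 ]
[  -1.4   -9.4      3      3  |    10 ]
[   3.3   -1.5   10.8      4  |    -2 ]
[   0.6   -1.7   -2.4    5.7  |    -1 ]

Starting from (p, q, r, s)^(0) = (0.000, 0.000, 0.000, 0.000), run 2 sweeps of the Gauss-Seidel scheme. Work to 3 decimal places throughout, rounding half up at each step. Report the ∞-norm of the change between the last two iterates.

Iteration 1:
  p = (2 - (-3.9)·0.000 - (-2.6)·0.000 - (-3)·0.000) / (-12.5) = -0.160
  q = (10 - (-1.4)·-0.160 - (3)·0.000 - (3)·0.000) / (-9.4) = -1.040
  r = (-2 - (3.3)·-0.160 - (-1.5)·-1.040 - (4)·0.000) / (10.8) = -0.281
  s = (-1 - (0.6)·-0.160 - (-1.7)·-1.040 - (-2.4)·-0.281) / (5.7) = -0.587
Iteration 2:
  p = (2 - (-3.9)·-1.040 - (-2.6)·-0.281 - (-3)·-0.587) / (-12.5) = 0.364
  q = (10 - (-1.4)·0.364 - (3)·-0.281 - (3)·-0.587) / (-9.4) = -1.395
  r = (-2 - (3.3)·0.364 - (-1.5)·-1.395 - (4)·-0.587) / (10.8) = -0.273
  s = (-1 - (0.6)·0.364 - (-1.7)·-1.395 - (-2.4)·-0.273) / (5.7) = -0.745
Change: (0.524, -0.355, 0.008, -0.158) → max |·| = 0.524

0.524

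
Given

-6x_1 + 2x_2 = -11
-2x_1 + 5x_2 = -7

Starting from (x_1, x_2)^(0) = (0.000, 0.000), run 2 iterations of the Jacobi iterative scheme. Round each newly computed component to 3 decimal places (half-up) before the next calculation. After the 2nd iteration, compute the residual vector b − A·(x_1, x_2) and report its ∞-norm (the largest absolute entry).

1.464

Iteration 1:
  x_1 = (-11 - (2)·0.000) / (-6) = 1.833
  x_2 = (-7 - (-2)·0.000) / (5) = -1.400
Iteration 2:
  x_1 = (-11 - (2)·-1.400) / (-6) = 1.367
  x_2 = (-7 - (-2)·1.833) / (5) = -0.667
Residual b − A·x = (-1.464, -0.931); ∞-norm = 1.464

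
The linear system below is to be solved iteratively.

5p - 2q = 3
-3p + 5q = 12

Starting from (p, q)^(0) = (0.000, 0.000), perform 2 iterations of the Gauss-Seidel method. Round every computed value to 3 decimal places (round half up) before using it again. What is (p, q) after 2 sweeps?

Iteration 1:
  p = (3 - (-2)·0.000) / (5) = 0.600
  q = (12 - (-3)·0.600) / (5) = 2.760
Iteration 2:
  p = (3 - (-2)·2.760) / (5) = 1.704
  q = (12 - (-3)·1.704) / (5) = 3.422

(1.704, 3.422)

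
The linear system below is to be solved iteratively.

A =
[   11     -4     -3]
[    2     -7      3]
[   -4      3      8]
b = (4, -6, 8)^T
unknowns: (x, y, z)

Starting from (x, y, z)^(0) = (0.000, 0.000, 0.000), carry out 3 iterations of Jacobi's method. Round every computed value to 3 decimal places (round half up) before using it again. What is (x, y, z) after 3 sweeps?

(1.104, 1.497, 0.953)

Iteration 1:
  x = (4 - (-4)·0.000 - (-3)·0.000) / (11) = 0.364
  y = (-6 - (2)·0.000 - (3)·0.000) / (-7) = 0.857
  z = (8 - (-4)·0.000 - (3)·0.000) / (8) = 1.000
Iteration 2:
  x = (4 - (-4)·0.857 - (-3)·1.000) / (11) = 0.948
  y = (-6 - (2)·0.364 - (3)·1.000) / (-7) = 1.390
  z = (8 - (-4)·0.364 - (3)·0.857) / (8) = 0.861
Iteration 3:
  x = (4 - (-4)·1.390 - (-3)·0.861) / (11) = 1.104
  y = (-6 - (2)·0.948 - (3)·0.861) / (-7) = 1.497
  z = (8 - (-4)·0.948 - (3)·1.390) / (8) = 0.953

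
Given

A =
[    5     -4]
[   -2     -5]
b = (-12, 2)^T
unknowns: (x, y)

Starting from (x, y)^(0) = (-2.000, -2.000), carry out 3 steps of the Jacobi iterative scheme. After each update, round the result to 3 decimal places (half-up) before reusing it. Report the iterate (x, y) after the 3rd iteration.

(-1.440, 0.432)

Iteration 1:
  x = (-12 - (-4)·-2.000) / (5) = -4.000
  y = (2 - (-2)·-2.000) / (-5) = 0.400
Iteration 2:
  x = (-12 - (-4)·0.400) / (5) = -2.080
  y = (2 - (-2)·-4.000) / (-5) = 1.200
Iteration 3:
  x = (-12 - (-4)·1.200) / (5) = -1.440
  y = (2 - (-2)·-2.080) / (-5) = 0.432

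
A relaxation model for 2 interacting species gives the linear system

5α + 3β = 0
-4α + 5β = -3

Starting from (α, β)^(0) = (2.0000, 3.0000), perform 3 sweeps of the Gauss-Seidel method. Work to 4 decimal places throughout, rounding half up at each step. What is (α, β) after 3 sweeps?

(-0.2275, -0.7820)

Iteration 1:
  α = (0 - (3)·3.0000) / (5) = -1.8000
  β = (-3 - (-4)·-1.8000) / (5) = -2.0400
Iteration 2:
  α = (0 - (3)·-2.0400) / (5) = 1.2240
  β = (-3 - (-4)·1.2240) / (5) = 0.3792
Iteration 3:
  α = (0 - (3)·0.3792) / (5) = -0.2275
  β = (-3 - (-4)·-0.2275) / (5) = -0.7820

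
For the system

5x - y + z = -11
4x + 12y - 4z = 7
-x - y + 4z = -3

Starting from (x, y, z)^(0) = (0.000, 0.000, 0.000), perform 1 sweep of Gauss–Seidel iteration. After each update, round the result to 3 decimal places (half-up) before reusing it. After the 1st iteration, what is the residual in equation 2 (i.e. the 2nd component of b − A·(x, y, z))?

Iteration 1:
  x = (-11 - (-1)·0.000 - (1)·0.000) / (5) = -2.200
  y = (7 - (4)·-2.200 - (-4)·0.000) / (12) = 1.317
  z = (-3 - (-1)·-2.200 - (-1)·1.317) / (4) = -0.971
Residual b − A·x = (2.288, -3.888, 0.001)

-3.888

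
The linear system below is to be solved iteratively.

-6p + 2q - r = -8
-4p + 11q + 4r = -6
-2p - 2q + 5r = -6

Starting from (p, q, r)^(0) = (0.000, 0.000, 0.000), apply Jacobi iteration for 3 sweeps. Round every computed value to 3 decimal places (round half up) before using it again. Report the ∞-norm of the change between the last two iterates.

0.376

Iteration 1:
  p = (-8 - (2)·0.000 - (-1)·0.000) / (-6) = 1.333
  q = (-6 - (-4)·0.000 - (4)·0.000) / (11) = -0.545
  r = (-6 - (-2)·0.000 - (-2)·0.000) / (5) = -1.200
Iteration 2:
  p = (-8 - (2)·-0.545 - (-1)·-1.200) / (-6) = 1.352
  q = (-6 - (-4)·1.333 - (4)·-1.200) / (11) = 0.376
  r = (-6 - (-2)·1.333 - (-2)·-0.545) / (5) = -0.885
Iteration 3:
  p = (-8 - (2)·0.376 - (-1)·-0.885) / (-6) = 1.606
  q = (-6 - (-4)·1.352 - (4)·-0.885) / (11) = 0.268
  r = (-6 - (-2)·1.352 - (-2)·0.376) / (5) = -0.509
Change: (0.254, -0.108, 0.376) → max |·| = 0.376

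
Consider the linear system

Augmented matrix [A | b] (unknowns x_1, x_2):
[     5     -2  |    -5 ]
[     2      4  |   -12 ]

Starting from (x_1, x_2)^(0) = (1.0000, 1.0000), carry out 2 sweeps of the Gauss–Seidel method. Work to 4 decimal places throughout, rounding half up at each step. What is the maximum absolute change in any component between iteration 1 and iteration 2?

1.4800

Iteration 1:
  x_1 = (-5 - (-2)·1.0000) / (5) = -0.6000
  x_2 = (-12 - (2)·-0.6000) / (4) = -2.7000
Iteration 2:
  x_1 = (-5 - (-2)·-2.7000) / (5) = -2.0800
  x_2 = (-12 - (2)·-2.0800) / (4) = -1.9600
Change: (-1.4800, 0.7400) → max |·| = 1.4800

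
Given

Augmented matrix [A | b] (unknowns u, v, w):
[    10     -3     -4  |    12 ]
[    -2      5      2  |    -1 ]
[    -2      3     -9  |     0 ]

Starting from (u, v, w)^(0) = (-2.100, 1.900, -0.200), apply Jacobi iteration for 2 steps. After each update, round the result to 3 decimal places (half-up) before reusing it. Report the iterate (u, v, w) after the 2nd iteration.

(1.352, 0.036, -0.696)

Iteration 1:
  u = (12 - (-3)·1.900 - (-4)·-0.200) / (10) = 1.690
  v = (-1 - (-2)·-2.100 - (2)·-0.200) / (5) = -0.960
  w = (0 - (-2)·-2.100 - (3)·1.900) / (-9) = 1.100
Iteration 2:
  u = (12 - (-3)·-0.960 - (-4)·1.100) / (10) = 1.352
  v = (-1 - (-2)·1.690 - (2)·1.100) / (5) = 0.036
  w = (0 - (-2)·1.690 - (3)·-0.960) / (-9) = -0.696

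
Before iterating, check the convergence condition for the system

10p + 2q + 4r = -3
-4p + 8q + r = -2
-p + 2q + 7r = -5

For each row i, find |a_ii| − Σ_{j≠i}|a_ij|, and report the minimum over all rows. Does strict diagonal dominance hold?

row 1: |10| − (2+4) = 4
row 2: |8| − (4+1) = 3
row 3: |7| − (1+2) = 4
minimum over rows = 3 → strictly diagonally dominant (convergence guaranteed)

3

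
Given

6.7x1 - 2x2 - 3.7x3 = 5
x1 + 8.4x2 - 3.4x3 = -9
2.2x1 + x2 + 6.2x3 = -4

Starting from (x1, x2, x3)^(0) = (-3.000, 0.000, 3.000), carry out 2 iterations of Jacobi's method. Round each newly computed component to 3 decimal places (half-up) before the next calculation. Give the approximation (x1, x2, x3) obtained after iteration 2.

(1.127, -1.188, -1.578)

Iteration 1:
  x1 = (5 - (-2)·0.000 - (-3.7)·3.000) / (6.7) = 2.403
  x2 = (-9 - (1)·-3.000 - (-3.4)·3.000) / (8.4) = 0.500
  x3 = (-4 - (2.2)·-3.000 - (1)·0.000) / (6.2) = 0.419
Iteration 2:
  x1 = (5 - (-2)·0.500 - (-3.7)·0.419) / (6.7) = 1.127
  x2 = (-9 - (1)·2.403 - (-3.4)·0.419) / (8.4) = -1.188
  x3 = (-4 - (2.2)·2.403 - (1)·0.500) / (6.2) = -1.578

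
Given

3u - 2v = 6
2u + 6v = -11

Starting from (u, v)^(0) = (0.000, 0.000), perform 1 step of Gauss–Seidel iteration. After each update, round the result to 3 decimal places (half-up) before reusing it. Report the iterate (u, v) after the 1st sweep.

(2.000, -2.500)

Iteration 1:
  u = (6 - (-2)·0.000) / (3) = 2.000
  v = (-11 - (2)·2.000) / (6) = -2.500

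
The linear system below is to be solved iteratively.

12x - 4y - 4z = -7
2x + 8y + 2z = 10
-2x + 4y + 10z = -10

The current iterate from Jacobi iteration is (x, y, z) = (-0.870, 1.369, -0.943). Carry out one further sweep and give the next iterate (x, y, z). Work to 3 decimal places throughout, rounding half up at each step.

One sweep:
  x = (-7 - (-4)·1.369 - (-4)·-0.943) / (12) = -0.441
  y = (10 - (2)·-0.870 - (2)·-0.943) / (8) = 1.703
  z = (-10 - (-2)·-0.870 - (4)·1.369) / (10) = -1.722

(-0.441, 1.703, -1.722)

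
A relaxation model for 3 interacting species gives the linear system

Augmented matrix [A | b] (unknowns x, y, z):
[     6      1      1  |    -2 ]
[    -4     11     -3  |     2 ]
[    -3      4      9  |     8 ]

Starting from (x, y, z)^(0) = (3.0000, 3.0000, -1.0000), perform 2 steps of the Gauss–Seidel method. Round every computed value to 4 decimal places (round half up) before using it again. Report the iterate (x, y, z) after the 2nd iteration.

Iteration 1:
  x = (-2 - (1)·3.0000 - (1)·-1.0000) / (6) = -0.6667
  y = (2 - (-4)·-0.6667 - (-3)·-1.0000) / (11) = -0.3333
  z = (8 - (-3)·-0.6667 - (4)·-0.3333) / (9) = 0.8148
Iteration 2:
  x = (-2 - (1)·-0.3333 - (1)·0.8148) / (6) = -0.4136
  y = (2 - (-4)·-0.4136 - (-3)·0.8148) / (11) = 0.2536
  z = (8 - (-3)·-0.4136 - (4)·0.2536) / (9) = 0.6383

(-0.4136, 0.2536, 0.6383)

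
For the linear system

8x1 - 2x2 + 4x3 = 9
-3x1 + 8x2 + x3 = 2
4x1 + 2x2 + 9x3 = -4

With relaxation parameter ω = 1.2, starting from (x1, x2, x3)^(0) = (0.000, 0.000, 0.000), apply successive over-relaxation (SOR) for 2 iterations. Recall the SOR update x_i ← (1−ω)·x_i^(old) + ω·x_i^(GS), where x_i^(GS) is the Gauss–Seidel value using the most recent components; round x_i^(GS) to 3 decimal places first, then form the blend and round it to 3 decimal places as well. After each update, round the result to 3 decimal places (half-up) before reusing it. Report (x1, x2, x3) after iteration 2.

(2.249, 1.355, -1.795)

Iteration 1:
  x1: GS value = (9 - (-2)·0.000 - (4)·0.000) / (8) = 1.125;  x1 ← (1−ω)·0.000 + ω·1.125 = 1.350
  x2: GS value = (2 - (-3)·1.350 - (1)·0.000) / (8) = 0.756;  x2 ← (1−ω)·0.000 + ω·0.756 = 0.907
  x3: GS value = (-4 - (4)·1.350 - (2)·0.907) / (9) = -1.246;  x3 ← (1−ω)·0.000 + ω·-1.246 = -1.495
Iteration 2:
  x1: GS value = (9 - (-2)·0.907 - (4)·-1.495) / (8) = 2.099;  x1 ← (1−ω)·1.350 + ω·2.099 = 2.249
  x2: GS value = (2 - (-3)·2.249 - (1)·-1.495) / (8) = 1.280;  x2 ← (1−ω)·0.907 + ω·1.280 = 1.355
  x3: GS value = (-4 - (4)·2.249 - (2)·1.355) / (9) = -1.745;  x3 ← (1−ω)·-1.495 + ω·-1.745 = -1.795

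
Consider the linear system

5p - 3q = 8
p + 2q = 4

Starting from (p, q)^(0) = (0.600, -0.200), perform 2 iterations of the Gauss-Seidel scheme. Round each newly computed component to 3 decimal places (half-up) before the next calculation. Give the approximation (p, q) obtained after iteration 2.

(2.356, 0.822)

Iteration 1:
  p = (8 - (-3)·-0.200) / (5) = 1.480
  q = (4 - (1)·1.480) / (2) = 1.260
Iteration 2:
  p = (8 - (-3)·1.260) / (5) = 2.356
  q = (4 - (1)·2.356) / (2) = 0.822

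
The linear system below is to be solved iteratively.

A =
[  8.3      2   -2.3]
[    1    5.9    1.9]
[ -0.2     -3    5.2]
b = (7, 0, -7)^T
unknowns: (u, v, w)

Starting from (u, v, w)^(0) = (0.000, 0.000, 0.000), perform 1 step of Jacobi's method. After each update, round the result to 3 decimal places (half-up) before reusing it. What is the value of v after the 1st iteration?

Iteration 1:
  u = (7 - (2)·0.000 - (-2.3)·0.000) / (8.3) = 0.843
  v = (0 - (1)·0.000 - (1.9)·0.000) / (5.9) = 0.000
  w = (-7 - (-0.2)·0.000 - (-3)·0.000) / (5.2) = -1.346

0.000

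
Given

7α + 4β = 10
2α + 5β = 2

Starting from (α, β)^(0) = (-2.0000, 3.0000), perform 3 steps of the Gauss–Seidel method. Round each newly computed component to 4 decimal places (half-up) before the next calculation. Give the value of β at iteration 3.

-0.1838

Iteration 1:
  α = (10 - (4)·3.0000) / (7) = -0.2857
  β = (2 - (2)·-0.2857) / (5) = 0.5143
Iteration 2:
  α = (10 - (4)·0.5143) / (7) = 1.1347
  β = (2 - (2)·1.1347) / (5) = -0.0539
Iteration 3:
  α = (10 - (4)·-0.0539) / (7) = 1.4594
  β = (2 - (2)·1.4594) / (5) = -0.1838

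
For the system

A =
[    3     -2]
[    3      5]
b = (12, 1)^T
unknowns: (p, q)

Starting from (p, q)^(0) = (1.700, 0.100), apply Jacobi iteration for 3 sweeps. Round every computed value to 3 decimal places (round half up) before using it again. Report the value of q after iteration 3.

-1.872

Iteration 1:
  p = (12 - (-2)·0.100) / (3) = 4.067
  q = (1 - (3)·1.700) / (5) = -0.820
Iteration 2:
  p = (12 - (-2)·-0.820) / (3) = 3.453
  q = (1 - (3)·4.067) / (5) = -2.240
Iteration 3:
  p = (12 - (-2)·-2.240) / (3) = 2.507
  q = (1 - (3)·3.453) / (5) = -1.872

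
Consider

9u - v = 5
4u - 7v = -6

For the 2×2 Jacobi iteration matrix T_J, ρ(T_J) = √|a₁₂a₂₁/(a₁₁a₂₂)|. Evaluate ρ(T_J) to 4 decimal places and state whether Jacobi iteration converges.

0.2520

a₁₂a₂₁/(a₁₁a₂₂) = (-1)·(4) / ((9)·(-7)) = 0.063492
ρ = √|0.063492| = √0.063492 = 0.2520
ρ < 1, so Jacobi converges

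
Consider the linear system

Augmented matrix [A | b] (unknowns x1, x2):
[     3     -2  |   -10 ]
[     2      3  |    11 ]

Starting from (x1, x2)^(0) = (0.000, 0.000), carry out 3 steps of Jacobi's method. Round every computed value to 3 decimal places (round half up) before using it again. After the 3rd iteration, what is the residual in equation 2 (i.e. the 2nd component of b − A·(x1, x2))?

Iteration 1:
  x1 = (-10 - (-2)·0.000) / (3) = -3.333
  x2 = (11 - (2)·0.000) / (3) = 3.667
Iteration 2:
  x1 = (-10 - (-2)·3.667) / (3) = -0.889
  x2 = (11 - (2)·-3.333) / (3) = 5.889
Iteration 3:
  x1 = (-10 - (-2)·5.889) / (3) = 0.593
  x2 = (11 - (2)·-0.889) / (3) = 4.259
Residual b − A·x = (-3.261, -2.963)

-2.963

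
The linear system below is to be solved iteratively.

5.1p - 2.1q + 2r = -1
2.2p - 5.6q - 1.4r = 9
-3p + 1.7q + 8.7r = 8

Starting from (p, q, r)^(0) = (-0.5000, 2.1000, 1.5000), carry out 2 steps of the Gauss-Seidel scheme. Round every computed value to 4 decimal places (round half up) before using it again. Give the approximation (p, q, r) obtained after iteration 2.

(-1.5202, -2.5365, 0.8910)

Iteration 1:
  p = (-1 - (-2.1)·2.1000 - (2)·1.5000) / (5.1) = 0.0804
  q = (9 - (2.2)·0.0804 - (-1.4)·1.5000) / (-5.6) = -1.9506
  r = (8 - (-3)·0.0804 - (1.7)·-1.9506) / (8.7) = 1.3284
Iteration 2:
  p = (-1 - (-2.1)·-1.9506 - (2)·1.3284) / (5.1) = -1.5202
  q = (9 - (2.2)·-1.5202 - (-1.4)·1.3284) / (-5.6) = -2.5365
  r = (8 - (-3)·-1.5202 - (1.7)·-2.5365) / (8.7) = 0.8910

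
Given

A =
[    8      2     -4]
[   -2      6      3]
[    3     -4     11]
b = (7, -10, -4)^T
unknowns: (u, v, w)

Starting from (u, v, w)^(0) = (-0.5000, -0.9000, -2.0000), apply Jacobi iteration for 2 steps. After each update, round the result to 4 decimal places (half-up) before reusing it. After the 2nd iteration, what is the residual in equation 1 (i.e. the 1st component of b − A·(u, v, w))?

Iteration 1:
  u = (7 - (2)·-0.9000 - (-4)·-2.0000) / (8) = 0.1000
  v = (-10 - (-2)·-0.5000 - (3)·-2.0000) / (6) = -0.8333
  w = (-4 - (3)·-0.5000 - (-4)·-0.9000) / (11) = -0.5545
Iteration 2:
  u = (7 - (2)·-0.8333 - (-4)·-0.5545) / (8) = 0.8061
  v = (-10 - (-2)·0.1000 - (3)·-0.5545) / (6) = -1.3561
  w = (-4 - (3)·0.1000 - (-4)·-0.8333) / (11) = -0.6939
Residual b − A·x = (0.4878, 1.8305, -4.2098)

0.4878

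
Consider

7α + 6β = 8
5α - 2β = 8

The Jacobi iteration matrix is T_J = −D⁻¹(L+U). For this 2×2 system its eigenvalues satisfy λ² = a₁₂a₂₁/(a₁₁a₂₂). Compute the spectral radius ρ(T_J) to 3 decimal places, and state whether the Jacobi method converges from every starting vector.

a₁₂a₂₁/(a₁₁a₂₂) = (6)·(5) / ((7)·(-2)) = -2.142857
ρ = √|-2.142857| = √2.142857 = 1.464
ρ > 1, so Jacobi diverges

1.464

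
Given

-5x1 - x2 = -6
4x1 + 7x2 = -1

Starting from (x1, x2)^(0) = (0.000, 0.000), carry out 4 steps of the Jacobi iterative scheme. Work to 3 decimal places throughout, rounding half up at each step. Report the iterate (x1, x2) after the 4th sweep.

(1.369, -0.923)

Iteration 1:
  x1 = (-6 - (-1)·0.000) / (-5) = 1.200
  x2 = (-1 - (4)·0.000) / (7) = -0.143
Iteration 2:
  x1 = (-6 - (-1)·-0.143) / (-5) = 1.229
  x2 = (-1 - (4)·1.200) / (7) = -0.829
Iteration 3:
  x1 = (-6 - (-1)·-0.829) / (-5) = 1.366
  x2 = (-1 - (4)·1.229) / (7) = -0.845
Iteration 4:
  x1 = (-6 - (-1)·-0.845) / (-5) = 1.369
  x2 = (-1 - (4)·1.366) / (7) = -0.923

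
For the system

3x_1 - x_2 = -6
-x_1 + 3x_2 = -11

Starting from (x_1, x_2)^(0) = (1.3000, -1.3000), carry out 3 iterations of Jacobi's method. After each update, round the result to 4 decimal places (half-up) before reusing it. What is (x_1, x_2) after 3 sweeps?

Iteration 1:
  x_1 = (-6 - (-1)·-1.3000) / (3) = -2.4333
  x_2 = (-11 - (-1)·1.3000) / (3) = -3.2333
Iteration 2:
  x_1 = (-6 - (-1)·-3.2333) / (3) = -3.0778
  x_2 = (-11 - (-1)·-2.4333) / (3) = -4.4778
Iteration 3:
  x_1 = (-6 - (-1)·-4.4778) / (3) = -3.4926
  x_2 = (-11 - (-1)·-3.0778) / (3) = -4.6926

(-3.4926, -4.6926)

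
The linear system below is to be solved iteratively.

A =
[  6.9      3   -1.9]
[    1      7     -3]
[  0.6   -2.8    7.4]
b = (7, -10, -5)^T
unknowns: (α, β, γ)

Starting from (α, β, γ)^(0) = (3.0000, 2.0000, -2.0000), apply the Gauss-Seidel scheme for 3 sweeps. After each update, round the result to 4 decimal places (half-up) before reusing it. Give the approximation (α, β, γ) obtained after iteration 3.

Iteration 1:
  α = (7 - (3)·2.0000 - (-1.9)·-2.0000) / (6.9) = -0.4058
  β = (-10 - (1)·-0.4058 - (-3)·-2.0000) / (7) = -2.2277
  γ = (-5 - (0.6)·-0.4058 - (-2.8)·-2.2277) / (7.4) = -1.4857
Iteration 2:
  α = (7 - (3)·-2.2277 - (-1.9)·-1.4857) / (6.9) = 1.5740
  β = (-10 - (1)·1.5740 - (-3)·-1.4857) / (7) = -2.2902
  γ = (-5 - (0.6)·1.5740 - (-2.8)·-2.2902) / (7.4) = -1.6699
Iteration 3:
  α = (7 - (3)·-2.2902 - (-1.9)·-1.6699) / (6.9) = 1.5504
  β = (-10 - (1)·1.5504 - (-3)·-1.6699) / (7) = -2.3657
  γ = (-5 - (0.6)·1.5504 - (-2.8)·-2.3657) / (7.4) = -1.6965

(1.5504, -2.3657, -1.6965)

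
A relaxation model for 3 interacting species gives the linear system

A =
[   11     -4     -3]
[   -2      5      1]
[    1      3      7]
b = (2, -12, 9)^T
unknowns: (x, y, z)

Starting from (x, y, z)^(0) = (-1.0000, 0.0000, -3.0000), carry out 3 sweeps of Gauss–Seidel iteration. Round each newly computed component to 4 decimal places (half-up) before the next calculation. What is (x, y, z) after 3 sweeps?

(-0.1681, -2.9656, 2.5807)

Iteration 1:
  x = (2 - (-4)·0.0000 - (-3)·-3.0000) / (11) = -0.6364
  y = (-12 - (-2)·-0.6364 - (1)·-3.0000) / (5) = -2.0546
  z = (9 - (1)·-0.6364 - (3)·-2.0546) / (7) = 2.2572
Iteration 2:
  x = (2 - (-4)·-2.0546 - (-3)·2.2572) / (11) = 0.0503
  y = (-12 - (-2)·0.0503 - (1)·2.2572) / (5) = -2.8313
  z = (9 - (1)·0.0503 - (3)·-2.8313) / (7) = 2.4919
Iteration 3:
  x = (2 - (-4)·-2.8313 - (-3)·2.4919) / (11) = -0.1681
  y = (-12 - (-2)·-0.1681 - (1)·2.4919) / (5) = -2.9656
  z = (9 - (1)·-0.1681 - (3)·-2.9656) / (7) = 2.5807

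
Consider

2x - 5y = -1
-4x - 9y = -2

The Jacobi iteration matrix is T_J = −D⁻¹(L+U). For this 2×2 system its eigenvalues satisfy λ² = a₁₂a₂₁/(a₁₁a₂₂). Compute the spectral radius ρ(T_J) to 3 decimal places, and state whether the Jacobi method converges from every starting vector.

1.054

a₁₂a₂₁/(a₁₁a₂₂) = (-5)·(-4) / ((2)·(-9)) = -1.111111
ρ = √|-1.111111| = √1.111111 = 1.054
ρ > 1, so Jacobi diverges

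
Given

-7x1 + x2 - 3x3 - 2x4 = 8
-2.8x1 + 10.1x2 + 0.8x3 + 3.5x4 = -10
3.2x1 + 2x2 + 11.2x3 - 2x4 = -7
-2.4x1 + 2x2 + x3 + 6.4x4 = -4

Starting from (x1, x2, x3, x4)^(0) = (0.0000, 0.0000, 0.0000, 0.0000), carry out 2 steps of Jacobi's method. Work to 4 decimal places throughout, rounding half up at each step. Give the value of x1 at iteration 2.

Iteration 1:
  x1 = (8 - (1)·0.0000 - (-3)·0.0000 - (-2)·0.0000) / (-7) = -1.1429
  x2 = (-10 - (-2.8)·0.0000 - (0.8)·0.0000 - (3.5)·0.0000) / (10.1) = -0.9901
  x3 = (-7 - (3.2)·0.0000 - (2)·0.0000 - (-2)·0.0000) / (11.2) = -0.6250
  x4 = (-4 - (-2.4)·0.0000 - (2)·0.0000 - (1)·0.0000) / (6.4) = -0.6250
Iteration 2:
  x1 = (8 - (1)·-0.9901 - (-3)·-0.6250 - (-2)·-0.6250) / (-7) = -0.8379
  x2 = (-10 - (-2.8)·-1.1429 - (0.8)·-0.6250 - (3.5)·-0.6250) / (10.1) = -1.0409
  x3 = (-7 - (3.2)·-1.1429 - (2)·-0.9901 - (-2)·-0.6250) / (11.2) = -0.2333
  x4 = (-4 - (-2.4)·-1.1429 - (2)·-0.9901 - (1)·-0.6250) / (6.4) = -0.6465

-0.8379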